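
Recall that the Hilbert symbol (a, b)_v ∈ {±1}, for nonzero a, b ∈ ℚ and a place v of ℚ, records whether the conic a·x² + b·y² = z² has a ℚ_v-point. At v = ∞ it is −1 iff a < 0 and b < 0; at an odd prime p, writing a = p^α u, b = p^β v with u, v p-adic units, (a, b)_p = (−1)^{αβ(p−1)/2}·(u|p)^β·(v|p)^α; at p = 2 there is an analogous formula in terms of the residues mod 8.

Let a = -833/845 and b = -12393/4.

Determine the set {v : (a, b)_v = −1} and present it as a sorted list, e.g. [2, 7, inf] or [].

(a, b) ≡ (-85, -17) mod (ℚ^×)²; places V = {2, 3, 5, 7, 13, 17, ∞}.
(a,b)_5: α=-1, u≡3; β=0, v≡3 (mod 5); (3|5)=-1, (3|5)=-1; sign (−1)^0·-1^0·-1^-1 = -1.
(a,b)_7: α=2, u≡5; β=0, v≡1 (mod 7); (5|7)=-1, (1|7)=+1; sign (−1)^0·-1^0·+1^2 = +1.
(a,b)_13: α=-2, u≡5; β=0, v≡12 (mod 13); (5|13)=-1, (12|13)=+1; sign (−1)^0·-1^0·+1^-2 = +1.
(a,b)_3: α=0, u≡2; β=6, v≡1 (mod 3); (2|3)=-1, (1|3)=+1; sign (−1)^0·-1^6·+1^0 = +1.
(a,b)_17: α=1, u≡3; β=1, v≡9 (mod 17); (3|17)=-1, (9|17)=+1; sign (−1)^0·-1^1·+1^1 = -1.
(a,b)_∞: sgn(-85)=−, sgn(-17)=−, so -1.
(a,b)_2: α=0, β=-2; u≡3, v≡7 (mod 8); ε(u)ε(v)=1·1, αω(v)=0·0, βω(u)=-2·1; sum ≡ 1  ⇒  -1.
(-85, -17 / ℚ) ramifies at {2, 5, 17, ∞}: a division algebra.

[2, 5, 17, inf]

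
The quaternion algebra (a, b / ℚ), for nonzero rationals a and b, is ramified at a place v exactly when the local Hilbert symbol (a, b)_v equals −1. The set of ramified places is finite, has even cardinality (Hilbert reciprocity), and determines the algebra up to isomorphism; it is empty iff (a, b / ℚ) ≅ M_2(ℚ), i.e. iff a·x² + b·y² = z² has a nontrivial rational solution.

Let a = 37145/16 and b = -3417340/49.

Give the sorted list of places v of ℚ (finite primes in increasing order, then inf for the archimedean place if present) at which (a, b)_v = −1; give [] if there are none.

Mod squares: a ≡ 37145, b ≡ -1615. Check v ∈ {∞, 2, 5, 7, 17, 19, 23}.
v=7: a=7^0·(≡5), b=7^-2·(≡4) mod 7; (5|7)=-1, (4|7)=+1; (−1)^{0·-2·3}·(-1)^-2·(+1)^0 = +1.
v=19: a=19^1·(≡7), b=19^1·(≡15) mod 19; (7|19)=+1, (15|19)=-1; (−1)^{1·1·9}·(+1)^1·(-1)^1 = +1.
v=5: a=5^1·(≡4), b=5^1·(≡3) mod 5; (4|5)=+1, (3|5)=-1; (−1)^{1·1·2}·(+1)^1·(-1)^1 = -1.
v=17: a=17^1·(≡8), b=17^1·(≡6) mod 17; (8|17)=+1, (6|17)=-1; (−1)^{1·1·8}·(+1)^1·(-1)^1 = -1.
v=∞: 37145 > 0 and -1615 < 0  ⇒  (a,b)_∞ = +1.
v=2: v_2(a)=-4, v_2(b)=2; units ≡ 1, 1 (mod 8); ε·ε+αω+βω = 0·0+-4·0+2·0 ≡ 0  ⇒  (a,b)_2 = +1.
v=23: a=23^1·(≡19), b=23^2·(≡1) mod 23; (19|23)=-1, (1|23)=+1; (−1)^{1·2·11}·(-1)^2·(+1)^1 = +1.
(37145, -1615 / ℚ) ramifies at {5, 17}: a division algebra.

[5, 17]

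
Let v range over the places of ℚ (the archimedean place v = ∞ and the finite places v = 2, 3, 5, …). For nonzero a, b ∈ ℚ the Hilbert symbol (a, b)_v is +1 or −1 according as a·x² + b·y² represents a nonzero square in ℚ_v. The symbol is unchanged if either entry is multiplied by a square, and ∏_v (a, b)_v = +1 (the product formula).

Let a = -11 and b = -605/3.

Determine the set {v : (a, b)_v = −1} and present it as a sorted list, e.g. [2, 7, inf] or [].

(a, b) ≡ (-11, -15) mod (ℚ^×)²; places V = {2, 3, 5, 11, ∞}.
(a,b)_∞: sgn(-11)=−, sgn(-15)=−, so -1.
(a,b)_3: α=0, u≡1; β=-1, v≡1 (mod 3); (1|3)=+1, (1|3)=+1; sign (−1)^0·+1^-1·+1^0 = +1.
(a,b)_2: α=0, β=0; u≡5, v≡1 (mod 8); ε(u)ε(v)=0·0, αω(v)=0·0, βω(u)=0·1; sum ≡ 0  ⇒  +1.
(a,b)_5: α=0, u≡4; β=1, v≡3 (mod 5); (4|5)=+1, (3|5)=-1; sign (−1)^0·+1^1·-1^0 = +1.
(a,b)_11: α=1, u≡10; β=2, v≡2 (mod 11); (10|11)=-1, (2|11)=-1; sign (−1)^0·-1^2·-1^1 = -1.
(-11, -15 / ℚ) ramifies at {11, ∞}: a division algebra.

[11, inf]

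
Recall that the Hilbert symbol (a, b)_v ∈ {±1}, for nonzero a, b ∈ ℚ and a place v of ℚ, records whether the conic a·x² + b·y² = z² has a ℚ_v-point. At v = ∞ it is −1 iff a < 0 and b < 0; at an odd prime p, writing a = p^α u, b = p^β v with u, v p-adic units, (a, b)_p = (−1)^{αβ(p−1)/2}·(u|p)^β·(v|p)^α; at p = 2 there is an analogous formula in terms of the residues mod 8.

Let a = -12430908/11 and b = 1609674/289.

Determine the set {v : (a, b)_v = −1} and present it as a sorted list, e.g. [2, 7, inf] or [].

(a, b) ≡ (-957, 1914) mod (ℚ^×)²; places V = {2, 3, 7, 11, 17, 29, ∞}.
(a,b)_∞: sgn(-957)=−, sgn(1914)=+, so +1.
(a,b)_17: α=0, u≡11; β=-2, v≡12 (mod 17); (11|17)=-1, (12|17)=-1; sign (−1)^0·-1^-2·-1^0 = +1.
(a,b)_7: α=2, u≡4; β=0, v≡5 (mod 7); (4|7)=+1, (5|7)=-1; sign (−1)^0·+1^0·-1^2 = +1.
(a,b)_2: α=2, β=1; u≡3, v≡5 (mod 8); ε(u)ε(v)=1·0, αω(v)=2·1, βω(u)=1·1; sum ≡ 1  ⇒  -1.
(a,b)_29: α=1, u≡5; β=3, v≡21 (mod 29); (5|29)=+1, (21|29)=-1; sign (−1)^0·+1^3·-1^1 = -1.
(a,b)_3: α=7, u≡2; β=1, v≡2 (mod 3); (2|3)=-1, (2|3)=-1; sign (−1)^1·-1^1·-1^7 = -1.
(a,b)_11: α=-1, u≡5; β=1, v≡4 (mod 11); (5|11)=+1, (4|11)=+1; sign (−1)^1·+1^1·+1^-1 = -1.
|Ram(-957, 1914)| = 4, even; anisotropic at {2, 3, 11, 29}.

[2, 3, 11, 29]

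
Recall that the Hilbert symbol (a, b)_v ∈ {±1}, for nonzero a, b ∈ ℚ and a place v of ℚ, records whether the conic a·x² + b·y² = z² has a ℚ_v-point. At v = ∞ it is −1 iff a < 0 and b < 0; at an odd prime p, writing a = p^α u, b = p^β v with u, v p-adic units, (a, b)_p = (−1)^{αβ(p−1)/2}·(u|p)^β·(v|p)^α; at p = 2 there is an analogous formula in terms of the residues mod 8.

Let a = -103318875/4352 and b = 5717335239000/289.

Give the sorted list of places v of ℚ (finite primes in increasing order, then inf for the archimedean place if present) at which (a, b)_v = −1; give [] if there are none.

Mod squares: a ≡ -64515, b ≡ 129644790. Check v ∈ {∞, 2, 3, 5, 7, 11, 17, 19, 23, 29, 31}.
v=31: a=31^0·(≡26), b=31^1·(≡1) mod 31; (26|31)=-1, (1|31)=+1; (−1)^{0·1·15}·(-1)^1·(+1)^0 = -1.
v=5: a=5^3·(≡2), b=5^3·(≡3) mod 5; (2|5)=-1, (3|5)=-1; (−1)^{3·3·2}·(-1)^3·(-1)^3 = +1.
v=23: a=23^1·(≡1), b=23^1·(≡7) mod 23; (1|23)=+1, (7|23)=-1; (−1)^{1·1·11}·(+1)^1·(-1)^1 = +1.
v=29: a=29^0·(≡17), b=29^1·(≡19) mod 29; (17|29)=-1, (19|29)=-1; (−1)^{0·1·14}·(-1)^1·(-1)^0 = -1.
v=11: a=11^3·(≡5), b=11^1·(≡2) mod 11; (5|11)=+1, (2|11)=-1; (−1)^{3·1·5}·(+1)^1·(-1)^3 = +1.
v=∞: -64515 < 0 and 129644790 > 0  ⇒  (a,b)_∞ = +1.
v=7: a=7^0·(≡1), b=7^2·(≡4) mod 7; (1|7)=+1, (4|7)=+1; (−1)^{0·2·3}·(+1)^2·(+1)^0 = +1.
v=2: v_2(a)=-8, v_2(b)=3; units ≡ 5, 3 (mod 8); ε·ε+αω+βω = 0·1+-8·1+3·1 ≡ 1  ⇒  (a,b)_2 = -1.
v=3: a=3^3·(≡2), b=3^3·(≡2) mod 3; (2|3)=-1, (2|3)=-1; (−1)^{3·3·1}·(-1)^3·(-1)^3 = -1.
v=19: a=19^0·(≡9), b=19^1·(≡4) mod 19; (9|19)=+1, (4|19)=+1; (−1)^{0·1·9}·(+1)^1·(+1)^0 = +1.
v=17: a=17^-1·(≡2), b=17^-2·(≡4) mod 17; (2|17)=+1, (4|17)=+1; (−1)^{-1·-2·8}·(+1)^-2·(+1)^-1 = +1.
|Ram(-64515, 129644790)| = 4, even; anisotropic at {2, 3, 29, 31}.

[2, 3, 29, 31]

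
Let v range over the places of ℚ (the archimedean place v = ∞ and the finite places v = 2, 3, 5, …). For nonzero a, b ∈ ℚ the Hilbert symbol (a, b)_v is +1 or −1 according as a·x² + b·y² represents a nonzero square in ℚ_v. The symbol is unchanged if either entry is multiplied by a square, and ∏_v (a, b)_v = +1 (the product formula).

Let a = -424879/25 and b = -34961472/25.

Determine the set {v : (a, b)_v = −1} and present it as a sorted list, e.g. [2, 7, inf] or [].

(a, b) ≡ (-8671, -60697) mod (ℚ^×)²; places V = {2, 3, 5, 7, 13, 23, 29, ∞}.
(a,b)_29: α=1, u≡16; β=1, v≡24 (mod 29); (16|29)=+1, (24|29)=+1; sign (−1)^0·+1^1·+1^1 = +1.
(a,b)_2: α=0, β=6; u≡1, v≡7 (mod 8); ε(u)ε(v)=0·1, αω(v)=0·0, βω(u)=6·0; sum ≡ 0  ⇒  +1.
(a,b)_23: α=1, u≡21; β=1, v≡3 (mod 23); (21|23)=-1, (3|23)=+1; sign (−1)^1·-1^1·+1^1 = +1.
(a,b)_7: α=2, u≡4; β=1, v≡1 (mod 7); (4|7)=+1, (1|7)=+1; sign (−1)^0·+1^1·+1^2 = +1.
(a,b)_3: α=0, u≡2; β=2, v≡2 (mod 3); (2|3)=-1, (2|3)=-1; sign (−1)^0·-1^2·-1^0 = +1.
(a,b)_∞: sgn(-8671)=−, sgn(-60697)=−, so -1.
(a,b)_5: α=-2, u≡1; β=-2, v≡3 (mod 5); (1|5)=+1, (3|5)=-1; sign (−1)^0·+1^-2·-1^-2 = +1.
(a,b)_13: α=1, u≡1; β=1, v≡8 (mod 13); (1|13)=+1, (8|13)=-1; sign (−1)^0·+1^1·-1^1 = -1.
|Ram(-8671, -60697)| = 2, even; anisotropic at {13, ∞}.

[13, inf]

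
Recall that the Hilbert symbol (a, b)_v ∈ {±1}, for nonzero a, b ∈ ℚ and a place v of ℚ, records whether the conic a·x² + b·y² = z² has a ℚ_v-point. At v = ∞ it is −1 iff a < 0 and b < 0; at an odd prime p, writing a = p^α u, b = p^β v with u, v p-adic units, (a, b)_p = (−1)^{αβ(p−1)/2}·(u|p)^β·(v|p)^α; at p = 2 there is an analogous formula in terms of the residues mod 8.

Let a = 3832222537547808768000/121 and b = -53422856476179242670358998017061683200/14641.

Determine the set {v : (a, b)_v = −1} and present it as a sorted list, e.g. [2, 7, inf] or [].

[2, 5, 7, 17, 23, 41]

Mod squares: a ≡ 756245, b ≡ -9982. Check v ∈ {∞, 2, 3, 5, 7, 11, 13, 17, 23, 31, 41}.
v=7: a=7^1·(≡2), b=7^7·(≡2) mod 7; (2|7)=+1, (2|7)=+1; (−1)^{1·7·3}·(+1)^7·(+1)^1 = -1.
v=17: a=17^1·(≡15), b=17^2·(≡14) mod 17; (15|17)=+1, (14|17)=-1; (−1)^{1·2·8}·(+1)^2·(-1)^1 = -1.
v=5: a=5^3·(≡4), b=5^2·(≡2) mod 5; (4|5)=+1, (2|5)=-1; (−1)^{3·2·2}·(+1)^2·(-1)^3 = -1.
v=31: a=31^3·(≡27), b=31^5·(≡9) mod 31; (27|31)=-1, (9|31)=+1; (−1)^{3·5·15}·(-1)^5·(+1)^3 = +1.
v=23: a=23^2·(≡20), b=23^3·(≡8) mod 23; (20|23)=-1, (8|23)=+1; (−1)^{2·3·11}·(-1)^3·(+1)^2 = -1.
v=∞: 756245 > 0 and -9982 < 0  ⇒  (a,b)_∞ = +1.
v=11: a=11^-2·(≡10), b=11^-4·(≡6) mod 11; (10|11)=-1, (6|11)=-1; (−1)^{-2·-4·5}·(-1)^-4·(-1)^-2 = +1.
v=3: a=3^2·(≡2), b=3^0·(≡2) mod 3; (2|3)=-1, (2|3)=-1; (−1)^{2·0·1}·(-1)^0·(-1)^2 = +1.
v=13: a=13^2·(≡3), b=13^4·(≡8) mod 13; (3|13)=+1, (8|13)=-1; (−1)^{2·4·6}·(+1)^4·(-1)^2 = +1.
v=41: a=41^1·(≡10), b=41^2·(≡15) mod 41; (10|41)=+1, (15|41)=-1; (−1)^{1·2·20}·(+1)^2·(-1)^1 = -1.
v=2: v_2(a)=18, v_2(b)=29; units ≡ 5, 1 (mod 8); ε·ε+αω+βω = 0·0+18·0+29·1 ≡ 1  ⇒  (a,b)_2 = -1.
|Ram(756245, -9982)| = 6, even; anisotropic at {2, 5, 7, 17, 23, 41}.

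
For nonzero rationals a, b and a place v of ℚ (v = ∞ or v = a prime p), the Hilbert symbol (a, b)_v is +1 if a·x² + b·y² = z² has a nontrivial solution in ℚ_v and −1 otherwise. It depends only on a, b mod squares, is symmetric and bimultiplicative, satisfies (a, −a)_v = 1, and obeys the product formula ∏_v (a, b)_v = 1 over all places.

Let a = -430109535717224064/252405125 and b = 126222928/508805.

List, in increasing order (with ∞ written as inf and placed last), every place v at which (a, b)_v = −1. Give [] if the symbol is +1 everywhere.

(a, b) ≡ (-125970, 65) mod (ℚ^×)²; places V = {2, 3, 5, 7, 11, 13, 17, 19, 29, 41, ∞}.
(a,b)_17: α=3, u≡13; β=0, v≡3 (mod 17); (13|17)=+1, (3|17)=-1; sign (−1)^0·+1^0·-1^3 = -1.
(a,b)_41: α=2, u≡9; β=2, v≡13 (mod 41); (9|41)=+1, (13|41)=-1; sign (−1)^0·+1^2·-1^2 = +1.
(a,b)_∞: sgn(-125970)=−, sgn(65)=+, so +1.
(a,b)_11: α=0, u≡7; β=-2, v≡6 (mod 11); (7|11)=-1, (6|11)=-1; sign (−1)^0·-1^-2·-1^0 = +1.
(a,b)_13: α=3, u≡6; β=1, v≡5 (mod 13); (6|13)=-1, (5|13)=-1; sign (−1)^0·-1^1·-1^3 = +1.
(a,b)_29: α=-2, u≡20; β=-2, v≡9 (mod 29); (20|29)=+1, (9|29)=+1; sign (−1)^0·+1^-2·+1^-2 = +1.
(a,b)_5: α=-3, u≡1; β=-1, v≡3 (mod 5); (1|5)=+1, (3|5)=-1; sign (−1)^0·+1^-1·-1^-3 = -1.
(a,b)_2: α=7, β=4; u≡7, v≡1 (mod 8); ε(u)ε(v)=1·0, αω(v)=7·0, βω(u)=4·0; sum ≡ 0  ⇒  +1.
(a,b)_7: α=-4, u≡2; β=0, v≡2 (mod 7); (2|7)=+1, (2|7)=+1; sign (−1)^0·+1^0·+1^-4 = +1.
(a,b)_19: α=3, u≡4; β=2, v≡12 (mod 19); (4|19)=+1, (12|19)=-1; sign (−1)^0·+1^2·-1^3 = -1.
(a,b)_3: α=3, u≡1; β=0, v≡2 (mod 3); (1|3)=+1, (2|3)=-1; sign (−1)^0·+1^0·-1^3 = -1.
|Ram(-125970, 65)| = 4, even; anisotropic at {3, 5, 17, 19}.

[3, 5, 17, 19]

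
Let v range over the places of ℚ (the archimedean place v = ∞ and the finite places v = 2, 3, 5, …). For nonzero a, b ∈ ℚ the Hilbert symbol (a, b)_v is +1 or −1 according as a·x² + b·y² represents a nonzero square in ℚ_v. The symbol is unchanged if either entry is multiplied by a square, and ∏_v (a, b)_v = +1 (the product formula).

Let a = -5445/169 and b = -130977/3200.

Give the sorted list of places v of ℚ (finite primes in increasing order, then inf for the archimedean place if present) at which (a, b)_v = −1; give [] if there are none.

[11, inf]

Mod squares: a ≡ -5, b ≡ -66. Check v ∈ {∞, 2, 3, 5, 7, 11, 13}.
v=11: a=11^2·(≡8), b=11^1·(≡5) mod 11; (8|11)=-1, (5|11)=+1; (−1)^{2·1·5}·(-1)^1·(+1)^2 = -1.
v=5: a=5^1·(≡4), b=5^-2·(≡1) mod 5; (4|5)=+1, (1|5)=+1; (−1)^{1·-2·2}·(+1)^-2·(+1)^1 = +1.
v=∞: -5 < 0 and -66 < 0  ⇒  (a,b)_∞ = -1.
v=7: a=7^0·(≡1), b=7^2·(≡1) mod 7; (1|7)=+1, (1|7)=+1; (−1)^{0·2·3}·(+1)^2·(+1)^0 = +1.
v=2: v_2(a)=0, v_2(b)=-7; units ≡ 3, 7 (mod 8); ε·ε+αω+βω = 1·1+0·0+-7·1 ≡ 0  ⇒  (a,b)_2 = +1.
v=13: a=13^-2·(≡2), b=13^0·(≡12) mod 13; (2|13)=-1, (12|13)=+1; (−1)^{-2·0·6}·(-1)^0·(+1)^-2 = +1.
v=3: a=3^2·(≡1), b=3^5·(≡2) mod 3; (1|3)=+1, (2|3)=-1; (−1)^{2·5·1}·(+1)^5·(-1)^2 = +1.
Ram(-5, -66) = {11, ∞}; no ℚ_11-point on the conic.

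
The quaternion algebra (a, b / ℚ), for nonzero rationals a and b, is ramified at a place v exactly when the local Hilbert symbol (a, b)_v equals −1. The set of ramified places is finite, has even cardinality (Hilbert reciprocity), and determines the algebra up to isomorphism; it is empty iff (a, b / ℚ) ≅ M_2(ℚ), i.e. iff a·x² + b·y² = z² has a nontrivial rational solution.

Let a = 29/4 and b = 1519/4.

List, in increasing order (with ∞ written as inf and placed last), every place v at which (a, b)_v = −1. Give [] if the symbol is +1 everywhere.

(a, b) ≡ (29, 31) mod (ℚ^×)²; places V = {2, 7, 29, 31, ∞}.
(a,b)_31: α=0, u≡15; β=1, v≡20 (mod 31); (15|31)=-1, (20|31)=+1; sign (−1)^0·-1^1·+1^0 = -1.
(a,b)_∞: sgn(29)=+, sgn(31)=+, so +1.
(a,b)_29: α=1, u≡22; β=0, v≡10 (mod 29); (22|29)=+1, (10|29)=-1; sign (−1)^0·+1^0·-1^1 = -1.
(a,b)_2: α=-2, β=-2; u≡5, v≡7 (mod 8); ε(u)ε(v)=0·1, αω(v)=-2·0, βω(u)=-2·1; sum ≡ 0  ⇒  +1.
(a,b)_7: α=0, u≡2; β=2, v≡6 (mod 7); (2|7)=+1, (6|7)=-1; sign (−1)^0·+1^2·-1^0 = +1.
(29, 31 / ℚ) ramifies at {29, 31}: a division algebra.

[29, 31]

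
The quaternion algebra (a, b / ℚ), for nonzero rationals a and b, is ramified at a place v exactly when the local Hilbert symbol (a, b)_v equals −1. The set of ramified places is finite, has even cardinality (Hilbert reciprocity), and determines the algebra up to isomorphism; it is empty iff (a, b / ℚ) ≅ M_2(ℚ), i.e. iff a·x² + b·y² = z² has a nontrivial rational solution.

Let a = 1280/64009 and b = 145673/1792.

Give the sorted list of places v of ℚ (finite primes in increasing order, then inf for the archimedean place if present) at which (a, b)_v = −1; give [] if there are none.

(a, b) ≡ (5, 1019711) mod (ℚ^×)²; places V = {2, 5, 7, 11, 17, 19, 23, 41, ∞}.
(a,b)_2: α=8, β=-8; u≡5, v≡7 (mod 8); ε(u)ε(v)=0·1, αω(v)=8·0, βω(u)=-8·1; sum ≡ 0  ⇒  +1.
(a,b)_41: α=0, u≡37; β=1, v≡8 (mod 41); (37|41)=+1, (8|41)=+1; sign (−1)^0·+1^1·+1^0 = +1.
(a,b)_∞: sgn(5)=+, sgn(1019711)=+, so +1.
(a,b)_17: α=0, u≡14; β=1, v≡5 (mod 17); (14|17)=-1, (5|17)=-1; sign (−1)^0·-1^1·-1^0 = -1.
(a,b)_11: α=-2, u≡4; β=1, v≡1 (mod 11); (4|11)=+1, (1|11)=+1; sign (−1)^0·+1^1·+1^-2 = +1.
(a,b)_7: α=0, u≡6; β=-1, v≡6 (mod 7); (6|7)=-1, (6|7)=-1; sign (−1)^0·-1^-1·-1^0 = -1.
(a,b)_19: α=0, u≡6; β=1, v≡8 (mod 19); (6|19)=+1, (8|19)=-1; sign (−1)^0·+1^1·-1^0 = +1.
(a,b)_5: α=1, u≡4; β=0, v≡4 (mod 5); (4|5)=+1, (4|5)=+1; sign (−1)^0·+1^0·+1^1 = +1.
(a,b)_23: α=-2, u≡14; β=0, v≡16 (mod 23); (14|23)=-1, (16|23)=+1; sign (−1)^0·-1^0·+1^-2 = +1.
(5, 1019711 / ℚ) ramifies at {7, 17}: a division algebra.

[7, 17]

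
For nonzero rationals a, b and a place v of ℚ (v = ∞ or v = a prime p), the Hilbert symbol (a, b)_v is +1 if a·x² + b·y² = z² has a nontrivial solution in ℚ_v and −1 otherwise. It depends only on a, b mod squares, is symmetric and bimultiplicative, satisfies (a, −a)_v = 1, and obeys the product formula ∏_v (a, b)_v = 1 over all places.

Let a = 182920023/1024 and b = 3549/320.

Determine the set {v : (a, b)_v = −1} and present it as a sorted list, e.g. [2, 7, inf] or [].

[3, 5, 7, 11]

Mod squares: a ≡ 143, b ≡ 105. Check v ∈ {∞, 2, 3, 5, 7, 11, 13, 29}.
v=7: a=7^0·(≡3), b=7^1·(≡2) mod 7; (3|7)=-1, (2|7)=+1; (−1)^{0·1·3}·(-1)^1·(+1)^0 = -1.
v=5: a=5^0·(≡2), b=5^-1·(≡1) mod 5; (2|5)=-1, (1|5)=+1; (−1)^{0·-1·2}·(-1)^-1·(+1)^0 = -1.
v=3: a=3^2·(≡2), b=3^1·(≡2) mod 3; (2|3)=-1, (2|3)=-1; (−1)^{2·1·1}·(-1)^1·(-1)^2 = -1.
v=11: a=11^1·(≡8), b=11^0·(≡7) mod 11; (8|11)=-1, (7|11)=-1; (−1)^{1·0·5}·(-1)^0·(-1)^1 = -1.
v=2: v_2(a)=-10, v_2(b)=-6; units ≡ 7, 1 (mod 8); ε·ε+αω+βω = 1·0+-10·0+-6·0 ≡ 0  ⇒  (a,b)_2 = +1.
v=13: a=13^3·(≡2), b=13^2·(≡1) mod 13; (2|13)=-1, (1|13)=+1; (−1)^{3·2·6}·(-1)^2·(+1)^3 = +1.
v=29: a=29^2·(≡10), b=29^0·(≡11) mod 29; (10|29)=-1, (11|29)=-1; (−1)^{2·0·14}·(-1)^0·(-1)^2 = +1.
v=∞: 143 > 0 and 105 > 0  ⇒  (a,b)_∞ = +1.
Ram(143, 105) = {3, 5, 7, 11}; no ℚ_3-point on the conic.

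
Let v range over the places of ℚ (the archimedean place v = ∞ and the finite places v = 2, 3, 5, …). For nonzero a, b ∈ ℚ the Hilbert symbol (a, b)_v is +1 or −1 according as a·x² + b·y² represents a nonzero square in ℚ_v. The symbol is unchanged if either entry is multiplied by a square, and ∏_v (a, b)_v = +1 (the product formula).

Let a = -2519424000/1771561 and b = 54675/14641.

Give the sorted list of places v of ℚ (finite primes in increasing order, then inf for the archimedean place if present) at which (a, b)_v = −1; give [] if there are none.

Mod squares: a ≡ -15, b ≡ 3. Check v ∈ {∞, 2, 3, 5, 11}.
v=11: a=11^-6·(≡6), b=11^-4·(≡5) mod 11; (6|11)=-1, (5|11)=+1; (−1)^{-6·-4·5}·(-1)^-4·(+1)^-6 = +1.
v=3: a=3^9·(≡1), b=3^7·(≡1) mod 3; (1|3)=+1, (1|3)=+1; (−1)^{9·7·1}·(+1)^7·(+1)^9 = -1.
v=2: v_2(a)=10, v_2(b)=0; units ≡ 1, 3 (mod 8); ε·ε+αω+βω = 0·1+10·1+0·0 ≡ 0  ⇒  (a,b)_2 = +1.
v=5: a=5^3·(≡3), b=5^2·(≡2) mod 5; (3|5)=-1, (2|5)=-1; (−1)^{3·2·2}·(-1)^2·(-1)^3 = -1.
v=∞: -15 < 0 and 3 > 0  ⇒  (a,b)_∞ = +1.
|Ram(-15, 3)| = 2, even; anisotropic at {3, 5}.

[3, 5]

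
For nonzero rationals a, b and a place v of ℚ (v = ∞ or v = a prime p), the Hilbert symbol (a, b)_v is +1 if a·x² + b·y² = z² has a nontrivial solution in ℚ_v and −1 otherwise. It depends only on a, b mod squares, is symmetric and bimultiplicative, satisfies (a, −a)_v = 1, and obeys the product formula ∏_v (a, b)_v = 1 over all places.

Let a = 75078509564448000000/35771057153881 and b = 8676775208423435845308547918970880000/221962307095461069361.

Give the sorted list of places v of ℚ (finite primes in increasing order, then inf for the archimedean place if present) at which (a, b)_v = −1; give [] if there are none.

[2, 3]

Mod squares: a ≡ 42978, b ≡ 38. Check v ∈ {∞, 2, 3, 5, 7, 11, 13, 19, 29, 37, 43, 47, 53}.
v=29: a=29^1·(≡3), b=29^2·(≡28) mod 29; (3|29)=-1, (28|29)=+1; (−1)^{1·2·14}·(-1)^2·(+1)^1 = +1.
v=7: a=7^-8·(≡5), b=7^-8·(≡3) mod 7; (5|7)=-1, (3|7)=-1; (−1)^{-8·-8·3}·(-1)^-8·(-1)^-8 = +1.
v=13: a=13^1·(≡3), b=13^2·(≡10) mod 13; (3|13)=+1, (10|13)=+1; (−1)^{1·2·6}·(+1)^2·(+1)^1 = +1.
v=53: a=53^-2·(≡14), b=53^-4·(≡9) mod 53; (14|53)=-1, (9|53)=+1; (−1)^{-2·-4·26}·(-1)^-4·(+1)^-2 = +1.
v=43: a=43^2·(≡23), b=43^4·(≡36) mod 43; (23|43)=+1, (36|43)=+1; (−1)^{2·4·21}·(+1)^4·(+1)^2 = +1.
v=5: a=5^6·(≡2), b=5^4·(≡3) mod 5; (2|5)=-1, (3|5)=-1; (−1)^{6·4·2}·(-1)^4·(-1)^6 = +1.
v=∞: 42978 > 0 and 38 > 0  ⇒  (a,b)_∞ = +1.
v=11: a=11^0·(≡1), b=11^2·(≡4) mod 11; (1|11)=+1, (4|11)=+1; (−1)^{0·2·5}·(+1)^2·(+1)^0 = +1.
v=37: a=37^0·(≡12), b=37^2·(≡12) mod 37; (12|37)=+1, (12|37)=+1; (−1)^{0·2·18}·(+1)^2·(+1)^0 = +1.
v=19: a=19^1·(≡4), b=19^5·(≡15) mod 19; (4|19)=+1, (15|19)=-1; (−1)^{1·5·9}·(+1)^5·(-1)^1 = +1.
v=47: a=47^-2·(≡22), b=47^-4·(≡13) mod 47; (22|47)=-1, (13|47)=-1; (−1)^{-2·-4·23}·(-1)^-4·(-1)^-2 = +1.
v=3: a=3^11·(≡1), b=3^12·(≡2) mod 3; (1|3)=+1, (2|3)=-1; (−1)^{11·12·1}·(+1)^12·(-1)^11 = -1.
v=2: v_2(a)=11, v_2(b)=17; units ≡ 1, 3 (mod 8); ε·ε+αω+βω = 0·1+11·1+17·0 ≡ 1  ⇒  (a,b)_2 = -1.
Ram(42978, 38) = {2, 3}; no ℚ_2-point on the conic.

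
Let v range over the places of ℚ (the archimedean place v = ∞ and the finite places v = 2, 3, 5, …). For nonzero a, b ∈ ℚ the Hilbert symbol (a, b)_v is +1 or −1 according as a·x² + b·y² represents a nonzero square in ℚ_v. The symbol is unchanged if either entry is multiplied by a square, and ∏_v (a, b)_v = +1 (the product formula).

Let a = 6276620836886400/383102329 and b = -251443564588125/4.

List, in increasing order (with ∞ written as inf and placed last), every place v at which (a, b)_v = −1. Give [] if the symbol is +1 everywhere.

[7, 13]

Mod squares: a ≡ 286, b ≡ -21. Check v ∈ {∞, 2, 3, 5, 7, 11, 13, 23, 37}.
v=3: a=3^4·(≡1), b=3^5·(≡2) mod 3; (1|3)=+1, (2|3)=-1; (−1)^{4·5·1}·(+1)^5·(-1)^4 = +1.
v=5: a=5^2·(≡4), b=5^4·(≡1) mod 5; (4|5)=+1, (1|5)=+1; (−1)^{2·4·2}·(+1)^4·(+1)^2 = +1.
v=7: a=7^2·(≡3), b=7^3·(≡1) mod 7; (3|7)=-1, (1|7)=+1; (−1)^{2·3·3}·(-1)^3·(+1)^2 = -1.
v=23: a=23^-4·(≡7), b=23^0·(≡18) mod 23; (7|23)=-1, (18|23)=+1; (−1)^{-4·0·11}·(-1)^0·(+1)^-4 = +1.
v=11: a=11^3·(≡4), b=11^0·(≡9) mod 11; (4|11)=+1, (9|11)=+1; (−1)^{3·0·5}·(+1)^0·(+1)^3 = +1.
v=2: v_2(a)=7, v_2(b)=-2; units ≡ 7, 3 (mod 8); ε·ε+αω+βω = 1·1+7·1+-2·0 ≡ 0  ⇒  (a,b)_2 = +1.
v=∞: 286 > 0 and -21 < 0  ⇒  (a,b)_∞ = +1.
v=37: a=37^-2·(≡36), b=37^0·(≡16) mod 37; (36|37)=+1, (16|37)=+1; (−1)^{-2·0·18}·(+1)^0·(+1)^-2 = +1.
v=13: a=13^5·(≡12), b=13^6·(≡5) mod 13; (12|13)=+1, (5|13)=-1; (−1)^{5·6·6}·(+1)^6·(-1)^5 = -1.
Ram(286, -21) = {7, 13}; no ℚ_7-point on the conic.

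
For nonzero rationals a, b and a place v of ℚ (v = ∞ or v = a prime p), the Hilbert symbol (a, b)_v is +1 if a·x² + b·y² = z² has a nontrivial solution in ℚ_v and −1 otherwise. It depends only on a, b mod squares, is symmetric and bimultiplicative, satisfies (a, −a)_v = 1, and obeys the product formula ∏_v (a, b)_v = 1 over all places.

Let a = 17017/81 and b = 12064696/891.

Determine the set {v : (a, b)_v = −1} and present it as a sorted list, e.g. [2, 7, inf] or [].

[7, 11, 19, 23]

Mod squares: a ≡ 17017, b ≡ 33177914. Check v ∈ {∞, 2, 3, 7, 11, 13, 17, 19, 23, 29}.
v=23: a=23^0·(≡17), b=23^1·(≡13) mod 23; (17|23)=-1, (13|23)=+1; (−1)^{0·1·11}·(-1)^1·(+1)^0 = -1.
v=13: a=13^1·(≡3), b=13^0·(≡1) mod 13; (3|13)=+1, (1|13)=+1; (−1)^{1·0·6}·(+1)^0·(+1)^1 = +1.
v=3: a=3^-4·(≡1), b=3^-4·(≡2) mod 3; (1|3)=+1, (2|3)=-1; (−1)^{-4·-4·1}·(+1)^-4·(-1)^-4 = +1.
v=7: a=7^1·(≡4), b=7^1·(≡1) mod 7; (4|7)=+1, (1|7)=+1; (−1)^{1·1·3}·(+1)^1·(+1)^1 = -1.
v=29: a=29^0·(≡1), b=29^1·(≡23) mod 29; (1|29)=+1, (23|29)=+1; (−1)^{0·1·14}·(+1)^1·(+1)^0 = +1.
v=∞: 17017 > 0 and 33177914 > 0  ⇒  (a,b)_∞ = +1.
v=11: a=11^1·(≡10), b=11^-1·(≡7) mod 11; (10|11)=-1, (7|11)=-1; (−1)^{1·-1·5}·(-1)^-1·(-1)^1 = -1.
v=17: a=17^1·(≡9), b=17^1·(≡13) mod 17; (9|17)=+1, (13|17)=+1; (−1)^{1·1·8}·(+1)^1·(+1)^1 = +1.
v=2: v_2(a)=0, v_2(b)=3; units ≡ 1, 5 (mod 8); ε·ε+αω+βω = 0·0+0·1+3·0 ≡ 0  ⇒  (a,b)_2 = +1.
v=19: a=19^0·(≡10), b=19^1·(≡17) mod 19; (10|19)=-1, (17|19)=+1; (−1)^{0·1·9}·(-1)^1·(+1)^0 = -1.
(17017, 33177914 / ℚ) ramifies at {7, 11, 19, 23}: a division algebra.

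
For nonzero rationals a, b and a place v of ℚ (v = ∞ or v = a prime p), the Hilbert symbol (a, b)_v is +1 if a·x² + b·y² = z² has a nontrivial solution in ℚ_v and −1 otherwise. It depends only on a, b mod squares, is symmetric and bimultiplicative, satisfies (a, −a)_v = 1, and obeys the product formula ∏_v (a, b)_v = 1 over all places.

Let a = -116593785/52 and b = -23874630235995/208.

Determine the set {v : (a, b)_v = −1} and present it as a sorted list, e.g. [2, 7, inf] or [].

Mod squares: a ≡ -28405, b ≡ -15015. Check v ∈ {∞, 2, 3, 5, 7, 11, 13, 19, 23, 47}.
v=2: v_2(a)=-2, v_2(b)=-4; units ≡ 3, 1 (mod 8); ε·ε+αω+βω = 1·0+-2·0+-4·1 ≡ 0  ⇒  (a,b)_2 = +1.
v=13: a=13^-1·(≡1), b=13^-1·(≡11) mod 13; (1|13)=+1, (11|13)=-1; (−1)^{-1·-1·6}·(+1)^-1·(-1)^-1 = -1.
v=5: a=5^1·(≡4), b=5^1·(≡2) mod 5; (4|5)=+1, (2|5)=-1; (−1)^{1·1·2}·(+1)^1·(-1)^1 = -1.
v=3: a=3^2·(≡2), b=3^1·(≡2) mod 3; (2|3)=-1, (2|3)=-1; (−1)^{2·1·1}·(-1)^1·(-1)^2 = -1.
v=19: a=19^1·(≡17), b=19^2·(≡14) mod 19; (17|19)=+1, (14|19)=-1; (−1)^{1·2·9}·(+1)^2·(-1)^1 = -1.
v=7: a=7^2·(≡1), b=7^3·(≡2) mod 7; (1|7)=+1, (2|7)=+1; (−1)^{2·3·3}·(+1)^3·(+1)^2 = +1.
v=11: a=11^2·(≡6), b=11^1·(≡10) mod 11; (6|11)=-1, (10|11)=-1; (−1)^{2·1·5}·(-1)^1·(-1)^2 = -1.
v=47: a=47^0·(≡11), b=47^2·(≡16) mod 47; (11|47)=-1, (16|47)=+1; (−1)^{0·2·23}·(-1)^2·(+1)^0 = +1.
v=23: a=23^1·(≡11), b=23^2·(≡13) mod 23; (11|23)=-1, (13|23)=+1; (−1)^{1·2·11}·(-1)^2·(+1)^1 = +1.
v=∞: -28405 < 0 and -15015 < 0  ⇒  (a,b)_∞ = -1.
Ram(-28405, -15015) = {3, 5, 11, 13, 19, ∞}; no ℚ_3-point on the conic.

[3, 5, 11, 13, 19, inf]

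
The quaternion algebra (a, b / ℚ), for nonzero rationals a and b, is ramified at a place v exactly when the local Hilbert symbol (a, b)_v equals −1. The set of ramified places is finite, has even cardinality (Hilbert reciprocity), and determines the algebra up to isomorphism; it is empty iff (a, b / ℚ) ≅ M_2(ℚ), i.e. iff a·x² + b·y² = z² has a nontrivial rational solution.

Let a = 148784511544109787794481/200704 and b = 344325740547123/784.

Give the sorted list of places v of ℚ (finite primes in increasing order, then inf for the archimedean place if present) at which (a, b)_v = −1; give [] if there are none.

[3, 19, 31, 43]

Mod squares: a ≡ 1190369, b ≡ 3. Check v ∈ {∞, 2, 3, 7, 11, 19, 31, 43, 47}.
v=11: a=11^2·(≡3), b=11^0·(≡9) mod 11; (3|11)=+1, (9|11)=+1; (−1)^{2·0·5}·(+1)^0·(+1)^2 = +1.
v=31: a=31^3·(≡26), b=31^2·(≡3) mod 31; (26|31)=-1, (3|31)=-1; (−1)^{3·2·15}·(-1)^2·(-1)^3 = -1.
v=∞: 1190369 > 0 and 3 > 0  ⇒  (a,b)_∞ = +1.
v=47: a=47^3·(≡20), b=47^2·(≡9) mod 47; (20|47)=-1, (9|47)=+1; (−1)^{3·2·23}·(-1)^2·(+1)^3 = +1.
v=3: a=3^6·(≡2), b=3^5·(≡1) mod 3; (2|3)=-1, (1|3)=+1; (−1)^{6·5·1}·(-1)^5·(+1)^6 = -1.
v=43: a=43^3·(≡7), b=43^2·(≡29) mod 43; (7|43)=-1, (29|43)=-1; (−1)^{3·2·21}·(-1)^2·(-1)^3 = -1.
v=19: a=19^3·(≡12), b=19^2·(≡2) mod 19; (12|19)=-1, (2|19)=-1; (−1)^{3·2·9}·(-1)^2·(-1)^3 = -1.
v=7: a=7^-2·(≡5), b=7^-2·(≡3) mod 7; (5|7)=-1, (3|7)=-1; (−1)^{-2·-2·3}·(-1)^-2·(-1)^-2 = +1.
v=2: v_2(a)=-12, v_2(b)=-4; units ≡ 1, 3 (mod 8); ε·ε+αω+βω = 0·1+-12·1+-4·0 ≡ 0  ⇒  (a,b)_2 = +1.
|Ram(1190369, 3)| = 4, even; anisotropic at {3, 19, 31, 43}.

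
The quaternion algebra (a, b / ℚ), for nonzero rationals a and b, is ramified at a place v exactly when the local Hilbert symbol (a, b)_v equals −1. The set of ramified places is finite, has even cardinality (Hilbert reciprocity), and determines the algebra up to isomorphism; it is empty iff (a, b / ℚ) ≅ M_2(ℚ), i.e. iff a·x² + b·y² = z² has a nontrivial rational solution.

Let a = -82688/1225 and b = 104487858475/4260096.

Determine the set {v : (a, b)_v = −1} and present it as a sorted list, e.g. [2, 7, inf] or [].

[7, 11, 13, 17]

(a, b) ≡ (-323, 1740739) mod (ℚ^×)²; places V = {2, 3, 5, 7, 11, 13, 17, 19, 37, 43, 47, ∞}.
(a,b)_43: α=0, u≡41; β=-2, v≡38 (mod 43); (41|43)=+1, (38|43)=+1; sign (−1)^0·+1^-2·+1^0 = +1.
(a,b)_19: α=1, u≡2; β=0, v≡11 (mod 19); (2|19)=-1, (11|19)=+1; sign (−1)^0·-1^0·+1^1 = +1.
(a,b)_17: α=1, u≡15; β=0, v≡7 (mod 17); (15|17)=+1, (7|17)=-1; sign (−1)^0·+1^0·-1^1 = -1.
(a,b)_47: α=0, u≡42; β=1, v≡18 (mod 47); (42|47)=+1, (18|47)=+1; sign (−1)^0·+1^1·+1^0 = +1.
(a,b)_5: α=-2, u≡3; β=2, v≡4 (mod 5); (3|5)=-1, (4|5)=+1; sign (−1)^0·-1^2·+1^-2 = +1.
(a,b)_13: α=0, u≡6; β=1, v≡10 (mod 13); (6|13)=-1, (10|13)=+1; sign (−1)^0·-1^1·+1^0 = -1.
(a,b)_3: α=0, u≡1; β=-2, v≡1 (mod 3); (1|3)=+1, (1|3)=+1; sign (−1)^0·+1^-2·+1^0 = +1.
(a,b)_11: α=0, u≡8; β=1, v≡1 (mod 11); (8|11)=-1, (1|11)=+1; sign (−1)^0·-1^1·+1^0 = -1.
(a,b)_2: α=8, β=-8; u≡5, v≡3 (mod 8); ε(u)ε(v)=0·1, αω(v)=8·1, βω(u)=-8·1; sum ≡ 0  ⇒  +1.
(a,b)_∞: sgn(-323)=−, sgn(1740739)=+, so +1.
(a,b)_7: α=-2, u≡6; β=5, v≡1 (mod 7); (6|7)=-1, (1|7)=+1; sign (−1)^0·-1^5·+1^-2 = -1.
(a,b)_37: α=0, u≡11; β=1, v≡15 (mod 37); (11|37)=+1, (15|37)=-1; sign (−1)^0·+1^1·-1^0 = +1.
|Ram(-323, 1740739)| = 4, even; anisotropic at {7, 11, 13, 17}.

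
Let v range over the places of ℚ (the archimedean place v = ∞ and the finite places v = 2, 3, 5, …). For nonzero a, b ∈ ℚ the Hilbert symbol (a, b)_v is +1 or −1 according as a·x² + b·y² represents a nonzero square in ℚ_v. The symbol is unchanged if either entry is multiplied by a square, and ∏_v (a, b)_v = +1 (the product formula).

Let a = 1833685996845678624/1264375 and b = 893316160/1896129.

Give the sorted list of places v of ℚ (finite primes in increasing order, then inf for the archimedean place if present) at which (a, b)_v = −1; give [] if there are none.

[5, 19, 37, 43]

(a, b) ≡ (11438, 38665) mod (ℚ^×)²; places V = {2, 3, 5, 7, 11, 17, 19, 37, 43, ∞}.
(a,b)_19: α=7, u≡10; β=3, v≡18 (mod 19); (10|19)=-1, (18|19)=-1; sign (−1)^1·-1^3·-1^7 = -1.
(a,b)_∞: sgn(11438)=+, sgn(38665)=+, so +1.
(a,b)_5: α=-4, u≡3; β=1, v≡3 (mod 5); (3|5)=-1, (3|5)=-1; sign (−1)^0·-1^1·-1^-4 = -1.
(a,b)_11: α=2, u≡1; β=1, v≡6 (mod 11); (1|11)=+1, (6|11)=-1; sign (−1)^0·+1^1·-1^2 = +1.
(a,b)_37: α=2, u≡19; β=1, v≡30 (mod 37); (19|37)=-1, (30|37)=+1; sign (−1)^0·-1^1·+1^2 = -1.
(a,b)_17: α=-2, u≡12; β=-2, v≡10 (mod 17); (12|17)=-1, (10|17)=-1; sign (−1)^0·-1^-2·-1^-2 = +1.
(a,b)_43: α=1, u≡37; β=0, v≡18 (mod 43); (37|43)=-1, (18|43)=-1; sign (−1)^0·-1^0·-1^1 = -1.
(a,b)_3: α=2, u≡2; β=-8, v≡1 (mod 3); (2|3)=-1, (1|3)=+1; sign (−1)^0·-1^-8·+1^2 = +1.
(a,b)_7: α=-1, u≡3; β=0, v≡4 (mod 7); (3|7)=-1, (4|7)=+1; sign (−1)^0·-1^0·+1^-1 = +1.
(a,b)_2: α=5, β=6; u≡7, v≡1 (mod 8); ε(u)ε(v)=1·0, αω(v)=5·0, βω(u)=6·0; sum ≡ 0  ⇒  +1.
Ram(11438, 38665) = {5, 19, 37, 43}; no ℚ_5-point on the conic.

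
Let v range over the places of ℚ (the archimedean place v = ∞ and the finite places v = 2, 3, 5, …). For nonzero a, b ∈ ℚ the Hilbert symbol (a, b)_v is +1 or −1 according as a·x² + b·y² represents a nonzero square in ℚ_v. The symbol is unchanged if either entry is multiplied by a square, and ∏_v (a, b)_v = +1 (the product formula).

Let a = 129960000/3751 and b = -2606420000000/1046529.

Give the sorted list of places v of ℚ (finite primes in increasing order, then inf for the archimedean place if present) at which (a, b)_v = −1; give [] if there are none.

[2, 31]

(a, b) ≡ (31, -5) mod (ℚ^×)²; places V = {2, 3, 5, 11, 19, 31, ∞}.
(a,b)_∞: sgn(31)=+, sgn(-5)=−, so +1.
(a,b)_2: α=6, β=8; u≡7, v≡3 (mod 8); ε(u)ε(v)=1·1, αω(v)=6·1, βω(u)=8·0; sum ≡ 1  ⇒  -1.
(a,b)_31: α=-1, u≡20; β=-2, v≡30 (mod 31); (20|31)=+1, (30|31)=-1; sign (−1)^0·+1^-2·-1^-1 = -1.
(a,b)_5: α=4, u≡1; β=7, v≡1 (mod 5); (1|5)=+1, (1|5)=+1; sign (−1)^0·+1^7·+1^4 = +1.
(a,b)_3: α=2, u≡1; β=-2, v≡1 (mod 3); (1|3)=+1, (1|3)=+1; sign (−1)^0·+1^-2·+1^2 = +1.
(a,b)_19: α=2, u≡8; β=4, v≡3 (mod 19); (8|19)=-1, (3|19)=-1; sign (−1)^0·-1^4·-1^2 = +1.
(a,b)_11: α=-2, u≡3; β=-2, v≡10 (mod 11); (3|11)=+1, (10|11)=-1; sign (−1)^0·+1^-2·-1^-2 = +1.
(31, -5 / ℚ) ramifies at {2, 31}: a division algebra.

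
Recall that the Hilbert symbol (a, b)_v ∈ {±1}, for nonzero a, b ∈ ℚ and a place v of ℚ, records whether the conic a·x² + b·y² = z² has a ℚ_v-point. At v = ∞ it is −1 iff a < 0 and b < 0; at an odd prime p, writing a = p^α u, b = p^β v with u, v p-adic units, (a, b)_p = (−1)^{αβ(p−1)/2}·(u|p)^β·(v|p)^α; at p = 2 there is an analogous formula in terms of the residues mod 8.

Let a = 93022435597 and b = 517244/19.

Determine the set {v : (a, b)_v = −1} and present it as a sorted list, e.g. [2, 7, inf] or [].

Mod squares: a ≡ 37, b ≡ 50141. Check v ∈ {∞, 2, 7, 13, 19, 29, 37}.
v=2: v_2(a)=0, v_2(b)=2; units ≡ 5, 5 (mod 8); ε·ε+αω+βω = 0·0+0·1+2·1 ≡ 0  ⇒  (a,b)_2 = +1.
v=37: a=37^1·(≡36), b=37^0·(≡5) mod 37; (36|37)=+1, (5|37)=-1; (−1)^{1·0·18}·(+1)^0·(-1)^1 = -1.
v=7: a=7^2·(≡1), b=7^3·(≡2) mod 7; (1|7)=+1, (2|7)=+1; (−1)^{2·3·3}·(+1)^3·(+1)^2 = +1.
v=19: a=19^2·(≡15), b=19^-1·(≡7) mod 19; (15|19)=-1, (7|19)=+1; (−1)^{2·-1·9}·(-1)^-1·(+1)^2 = -1.
v=∞: 37 > 0 and 50141 > 0  ⇒  (a,b)_∞ = +1.
v=29: a=29^2·(≡11), b=29^1·(≡26) mod 29; (11|29)=-1, (26|29)=-1; (−1)^{2·1·14}·(-1)^1·(-1)^2 = -1.
v=13: a=13^2·(≡7), b=13^1·(≡10) mod 13; (7|13)=-1, (10|13)=+1; (−1)^{2·1·6}·(-1)^1·(+1)^2 = -1.
(37, 50141 / ℚ) ramifies at {13, 19, 29, 37}: a division algebra.

[13, 19, 29, 37]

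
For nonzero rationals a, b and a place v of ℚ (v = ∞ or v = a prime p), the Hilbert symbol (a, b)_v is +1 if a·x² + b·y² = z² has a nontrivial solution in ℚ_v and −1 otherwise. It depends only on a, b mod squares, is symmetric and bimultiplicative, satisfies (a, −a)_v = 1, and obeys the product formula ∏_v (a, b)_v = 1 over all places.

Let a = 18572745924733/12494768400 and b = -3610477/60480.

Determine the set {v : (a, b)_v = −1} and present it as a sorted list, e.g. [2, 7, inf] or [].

Mod squares: a ≡ 13, b ≡ -1365. Check v ∈ {∞, 2, 3, 5, 7, 11, 13, 17, 19, 23, 31, 43}.
v=∞: 13 > 0 and -1365 < 0  ⇒  (a,b)_∞ = +1.
v=11: a=11^2·(≡10), b=11^0·(≡10) mod 11; (10|11)=-1, (10|11)=-1; (−1)^{2·0·5}·(-1)^0·(-1)^2 = +1.
v=17: a=17^0·(≡8), b=17^2·(≡11) mod 17; (8|17)=+1, (11|17)=-1; (−1)^{0·2·8}·(+1)^2·(-1)^0 = +1.
v=19: a=19^4·(≡15), b=19^0·(≡12) mod 19; (15|19)=-1, (12|19)=-1; (−1)^{4·0·9}·(-1)^0·(-1)^4 = +1.
v=3: a=3^-10·(≡1), b=3^-3·(≡1) mod 3; (1|3)=+1, (1|3)=+1; (−1)^{-10·-3·1}·(+1)^-3·(+1)^-10 = +1.
v=7: a=7^2·(≡5), b=7^-1·(≡2) mod 7; (5|7)=-1, (2|7)=+1; (−1)^{2·-1·3}·(-1)^-1·(+1)^2 = -1.
v=5: a=5^-2·(≡3), b=5^-1·(≡3) mod 5; (3|5)=-1, (3|5)=-1; (−1)^{-2·-1·2}·(-1)^-1·(-1)^-2 = -1.
v=43: a=43^2·(≡17), b=43^0·(≡36) mod 43; (17|43)=+1, (36|43)=+1; (−1)^{2·0·21}·(+1)^0·(+1)^2 = +1.
v=23: a=23^-2·(≡13), b=23^0·(≡19) mod 23; (13|23)=+1, (19|23)=-1; (−1)^{-2·0·11}·(+1)^0·(-1)^-2 = +1.
v=13: a=13^1·(≡4), b=13^1·(≡4) mod 13; (4|13)=+1, (4|13)=+1; (−1)^{1·1·6}·(+1)^1·(+1)^1 = +1.
v=31: a=31^0·(≡23), b=31^2·(≡6) mod 31; (23|31)=-1, (6|31)=-1; (−1)^{0·2·15}·(-1)^2·(-1)^0 = +1.
v=2: v_2(a)=-4, v_2(b)=-6; units ≡ 5, 3 (mod 8); ε·ε+αω+βω = 0·1+-4·1+-6·1 ≡ 0  ⇒  (a,b)_2 = +1.
Ram(13, -1365) = {5, 7}; no ℚ_5-point on the conic.

[5, 7]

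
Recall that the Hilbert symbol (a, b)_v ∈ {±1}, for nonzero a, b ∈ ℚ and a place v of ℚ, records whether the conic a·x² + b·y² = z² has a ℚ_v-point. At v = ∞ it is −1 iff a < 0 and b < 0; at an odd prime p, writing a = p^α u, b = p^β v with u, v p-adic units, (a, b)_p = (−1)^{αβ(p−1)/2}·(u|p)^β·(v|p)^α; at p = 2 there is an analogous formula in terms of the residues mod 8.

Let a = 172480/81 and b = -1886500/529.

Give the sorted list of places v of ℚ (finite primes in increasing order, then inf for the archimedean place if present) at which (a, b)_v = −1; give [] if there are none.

[2, 5, 7, 11]

Mod squares: a ≡ 55, b ≡ -385. Check v ∈ {∞, 2, 3, 5, 7, 11, 23}.
v=7: a=7^2·(≡5), b=7^3·(≡4) mod 7; (5|7)=-1, (4|7)=+1; (−1)^{2·3·3}·(-1)^3·(+1)^2 = -1.
v=23: a=23^0·(≡6), b=23^-2·(≡6) mod 23; (6|23)=+1, (6|23)=+1; (−1)^{0·-2·11}·(+1)^-2·(+1)^0 = +1.
v=11: a=11^1·(≡4), b=11^1·(≡1) mod 11; (4|11)=+1, (1|11)=+1; (−1)^{1·1·5}·(+1)^1·(+1)^1 = -1.
v=5: a=5^1·(≡1), b=5^3·(≡2) mod 5; (1|5)=+1, (2|5)=-1; (−1)^{1·3·2}·(+1)^3·(-1)^1 = -1.
v=3: a=3^-4·(≡1), b=3^0·(≡2) mod 3; (1|3)=+1, (2|3)=-1; (−1)^{-4·0·1}·(+1)^0·(-1)^-4 = +1.
v=2: v_2(a)=6, v_2(b)=2; units ≡ 7, 7 (mod 8); ε·ε+αω+βω = 1·1+6·0+2·0 ≡ 1  ⇒  (a,b)_2 = -1.
v=∞: 55 > 0 and -385 < 0  ⇒  (a,b)_∞ = +1.
Ram(55, -385) = {2, 5, 7, 11}; no ℚ_2-point on the conic.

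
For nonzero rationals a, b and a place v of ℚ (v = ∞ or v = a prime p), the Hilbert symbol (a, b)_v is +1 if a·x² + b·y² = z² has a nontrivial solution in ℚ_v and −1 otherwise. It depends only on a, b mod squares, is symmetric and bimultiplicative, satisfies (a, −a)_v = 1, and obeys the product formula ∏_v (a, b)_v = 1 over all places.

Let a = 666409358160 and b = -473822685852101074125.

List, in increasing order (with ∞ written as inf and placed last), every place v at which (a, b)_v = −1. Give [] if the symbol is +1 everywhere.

[3, 17, 23, 29]

(a, b) ≡ (51765, -4485) mod (ℚ^×)²; places V = {2, 3, 5, 7, 13, 17, 23, 29, ∞}.
(a,b)_5: α=1, u≡2; β=3, v≡2 (mod 5); (2|5)=-1, (2|5)=-1; sign (−1)^0·-1^3·-1^1 = +1.
(a,b)_17: α=1, u≡2; β=2, v≡7 (mod 17); (2|17)=+1, (7|17)=-1; sign (−1)^0·+1^2·-1^1 = -1.
(a,b)_29: α=1, u≡9; β=2, v≡2 (mod 29); (9|29)=+1, (2|29)=-1; sign (−1)^0·+1^2·-1^1 = -1.
(a,b)_7: α=1, u≡6; β=4, v≡4 (mod 7); (6|7)=-1, (4|7)=+1; sign (−1)^0·-1^4·+1^1 = +1.
(a,b)_3: α=3, u≡2; β=5, v≡2 (mod 3); (2|3)=-1, (2|3)=-1; sign (−1)^1·-1^5·-1^3 = -1.
(a,b)_13: α=2, u≡4; β=3, v≡11 (mod 13); (4|13)=+1, (11|13)=-1; sign (−1)^0·+1^3·-1^2 = +1.
(a,b)_∞: sgn(51765)=+, sgn(-4485)=−, so +1.
(a,b)_2: α=4, β=0; u≡5, v≡3 (mod 8); ε(u)ε(v)=0·1, αω(v)=4·1, βω(u)=0·1; sum ≡ 0  ⇒  +1.
(a,b)_23: α=2, u≡7; β=3, v≡12 (mod 23); (7|23)=-1, (12|23)=+1; sign (−1)^0·-1^3·+1^2 = -1.
(51765, -4485 / ℚ) ramifies at {3, 17, 23, 29}: a division algebra.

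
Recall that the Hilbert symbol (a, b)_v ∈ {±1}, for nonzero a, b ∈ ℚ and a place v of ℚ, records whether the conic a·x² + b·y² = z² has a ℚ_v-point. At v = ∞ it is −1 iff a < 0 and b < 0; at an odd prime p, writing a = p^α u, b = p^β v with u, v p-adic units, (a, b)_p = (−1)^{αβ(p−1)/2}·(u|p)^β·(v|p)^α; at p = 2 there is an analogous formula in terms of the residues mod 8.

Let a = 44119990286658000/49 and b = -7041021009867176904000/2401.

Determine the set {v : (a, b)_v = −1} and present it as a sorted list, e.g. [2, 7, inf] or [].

[5, 23]

(a, b) ≡ (623645, -22848085) mod (ℚ^×)²; places V = {2, 3, 5, 7, 11, 13, 17, 23, 29, 31, ∞}.
(a,b)_2: α=4, β=6; u≡5, v≡3 (mod 8); ε(u)ε(v)=0·1, αω(v)=4·1, βω(u)=6·1; sum ≡ 0  ⇒  +1.
(a,b)_29: α=1, u≡28; β=1, v≡16 (mod 29); (28|29)=+1, (16|29)=+1; sign (−1)^0·+1^1·+1^1 = +1.
(a,b)_∞: sgn(623645)=+, sgn(-22848085)=−, so +1.
(a,b)_5: α=3, u≡1; β=3, v≡3 (mod 5); (1|5)=+1, (3|5)=-1; sign (−1)^0·+1^3·-1^3 = -1.
(a,b)_23: α=1, u≡11; β=1, v≡10 (mod 23); (11|23)=-1, (10|23)=-1; sign (−1)^1·-1^1·-1^1 = -1.
(a,b)_11: α=3, u≡3; β=4, v≡5 (mod 11); (3|11)=+1, (5|11)=+1; sign (−1)^0·+1^4·+1^3 = +1.
(a,b)_31: α=2, u≡18; β=3, v≡29 (mod 31); (18|31)=+1, (29|31)=-1; sign (−1)^0·+1^3·-1^2 = +1.
(a,b)_17: α=1, u≡2; β=1, v≡9 (mod 17); (2|17)=+1, (9|17)=+1; sign (−1)^0·+1^1·+1^1 = +1.
(a,b)_13: α=2, u≡1; β=3, v≡10 (mod 13); (1|13)=+1, (10|13)=+1; sign (−1)^0·+1^3·+1^2 = +1.
(a,b)_3: α=2, u≡2; β=4, v≡2 (mod 3); (2|3)=-1, (2|3)=-1; sign (−1)^0·-1^4·-1^2 = +1.
(a,b)_7: α=-2, u≡1; β=-4, v≡5 (mod 7); (1|7)=+1, (5|7)=-1; sign (−1)^0·+1^-4·-1^-2 = +1.
Ram(623645, -22848085) = {5, 23}; no ℚ_5-point on the conic.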